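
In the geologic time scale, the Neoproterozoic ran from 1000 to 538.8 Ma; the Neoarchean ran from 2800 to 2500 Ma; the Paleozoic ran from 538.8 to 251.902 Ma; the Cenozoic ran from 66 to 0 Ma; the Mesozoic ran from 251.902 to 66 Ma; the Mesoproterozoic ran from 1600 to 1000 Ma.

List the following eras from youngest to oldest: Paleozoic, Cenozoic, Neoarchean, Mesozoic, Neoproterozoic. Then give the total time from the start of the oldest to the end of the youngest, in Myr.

Cenozoic, Mesozoic, Paleozoic, Neoproterozoic, Neoarchean; total span 2800 Myr

Start ages (Ma): Neoarchean 2800, Neoproterozoic 1000, Paleozoic 538.8, Mesozoic 251.902, Cenozoic 66.
Ordered youngest to oldest: Cenozoic, Mesozoic, Paleozoic, Neoproterozoic, Neoarchean.
Span = 2800 − 0 = 2800 Myr.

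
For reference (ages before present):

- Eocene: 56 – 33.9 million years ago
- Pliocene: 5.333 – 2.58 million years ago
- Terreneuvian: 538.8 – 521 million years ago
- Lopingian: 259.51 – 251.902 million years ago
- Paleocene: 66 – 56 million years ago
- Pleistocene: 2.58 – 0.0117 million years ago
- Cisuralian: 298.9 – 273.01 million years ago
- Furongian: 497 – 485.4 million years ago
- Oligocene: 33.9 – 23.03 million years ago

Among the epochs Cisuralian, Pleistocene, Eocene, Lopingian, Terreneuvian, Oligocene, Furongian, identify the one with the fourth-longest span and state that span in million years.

Furongian, 11.6 million years

Durations: Cisuralian 25.89; Pleistocene 2.5683; Eocene 22.1; Lopingian 7.608; Terreneuvian 17.8; Oligocene 10.87; Furongian 11.6 Myr.
Sorted longest-first: Cisuralian (25.89), Eocene (22.1), Terreneuvian (17.8), Furongian (11.6), Oligocene (10.87), Lopingian (7.608), Pleistocene (2.5683).
The fourth longest is Furongian at 11.6 Myr.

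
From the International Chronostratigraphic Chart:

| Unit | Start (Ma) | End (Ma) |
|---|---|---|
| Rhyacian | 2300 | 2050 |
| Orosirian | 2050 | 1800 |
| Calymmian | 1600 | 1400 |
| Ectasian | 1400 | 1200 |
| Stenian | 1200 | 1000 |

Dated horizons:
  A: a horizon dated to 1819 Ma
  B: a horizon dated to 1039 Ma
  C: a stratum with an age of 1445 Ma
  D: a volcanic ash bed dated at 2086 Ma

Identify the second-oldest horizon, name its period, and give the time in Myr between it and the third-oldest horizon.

A, in the Orosirian; 374 million years to C

Sorted oldest-first by Ma: D (2086), A (1819), C (1445), B (1039).
The second oldest is A at 1819 Ma, which lies in 2050–1800 Ma: the Orosirian.
The third oldest is C at 1445 Ma; separation = |1819 − 1445| = 374 Myr.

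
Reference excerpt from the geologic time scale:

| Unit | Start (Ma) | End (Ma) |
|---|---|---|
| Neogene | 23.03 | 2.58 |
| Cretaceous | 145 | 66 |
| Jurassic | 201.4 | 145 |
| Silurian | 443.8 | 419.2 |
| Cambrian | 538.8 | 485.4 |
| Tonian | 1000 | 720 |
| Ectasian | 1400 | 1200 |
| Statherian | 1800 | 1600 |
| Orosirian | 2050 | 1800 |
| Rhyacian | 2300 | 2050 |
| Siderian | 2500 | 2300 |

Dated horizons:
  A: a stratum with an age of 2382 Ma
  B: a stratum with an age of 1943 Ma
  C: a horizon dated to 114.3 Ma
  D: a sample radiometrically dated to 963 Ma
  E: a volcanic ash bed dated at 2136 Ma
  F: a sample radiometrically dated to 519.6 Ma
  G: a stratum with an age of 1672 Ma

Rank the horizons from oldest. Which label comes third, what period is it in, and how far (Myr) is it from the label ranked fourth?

Larger Ma means older, so oldest first: A 2382 > E 2136 > B 1943 > G 1672 > D 963 > F 519.6 > C 114.3.
Counting 3 along gives B (1943 Ma); the excerpt puts that inside the Orosirian, 2050–1800 Ma.
Next in line is G (1672 Ma), and 1943 − 1672 = 271 Myr.

B, in the Orosirian; 271 million years to G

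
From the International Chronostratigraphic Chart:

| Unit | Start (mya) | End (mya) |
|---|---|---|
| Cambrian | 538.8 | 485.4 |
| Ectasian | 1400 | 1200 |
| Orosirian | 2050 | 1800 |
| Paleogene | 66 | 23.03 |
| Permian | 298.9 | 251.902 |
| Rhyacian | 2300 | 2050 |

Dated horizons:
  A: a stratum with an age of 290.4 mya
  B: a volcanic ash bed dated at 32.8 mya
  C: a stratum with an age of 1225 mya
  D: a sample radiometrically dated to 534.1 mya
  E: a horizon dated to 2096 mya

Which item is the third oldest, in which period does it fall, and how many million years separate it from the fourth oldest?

Sorted oldest-first by Ma: E (2096), C (1225), D (534.1), A (290.4), B (32.8).
The third oldest is D at 534.1 Ma, which lies in 538.8–485.4 Ma: the Cambrian.
The fourth oldest is A at 290.4 Ma; separation = |534.1 − 290.4| = 243.7 Myr.

D, in the Cambrian; 243.7 million years to A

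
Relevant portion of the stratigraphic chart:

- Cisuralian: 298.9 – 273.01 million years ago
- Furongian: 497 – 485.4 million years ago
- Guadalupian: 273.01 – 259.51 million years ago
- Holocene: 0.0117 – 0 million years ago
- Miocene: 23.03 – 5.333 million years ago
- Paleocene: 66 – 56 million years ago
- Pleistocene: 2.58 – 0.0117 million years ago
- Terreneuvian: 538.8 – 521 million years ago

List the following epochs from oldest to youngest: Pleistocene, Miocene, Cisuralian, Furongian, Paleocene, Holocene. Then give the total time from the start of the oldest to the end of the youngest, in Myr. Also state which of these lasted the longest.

Furongian → Cisuralian → Paleocene → Miocene → Pleistocene → Holocene; total span 497 Myr; longest is Cisuralian

Start ages (Ma): Furongian 497, Cisuralian 298.9, Paleocene 66, Miocene 23.03, Pleistocene 2.58, Holocene 0.0117.
Ordered oldest to youngest: Furongian, Cisuralian, Paleocene, Miocene, Pleistocene, Holocene.
Span = 497 − 0 = 497 Myr.
Durations: Miocene 17.697, Furongian 11.6, Cisuralian 25.89, Holocene 0.0117, Paleocene 10, Pleistocene 2.5683 → longest is Cisuralian (25.89 Myr).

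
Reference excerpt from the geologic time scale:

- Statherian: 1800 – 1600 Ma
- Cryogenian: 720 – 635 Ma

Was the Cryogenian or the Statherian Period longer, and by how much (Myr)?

Cryogenian: 720 − 635 = 85 Myr.
Statherian: 1800 − 1600 = 200 Myr.
Difference: 200 − 85 = 115 Myr, so the Statherian was longer.

Statherian, by 115 million years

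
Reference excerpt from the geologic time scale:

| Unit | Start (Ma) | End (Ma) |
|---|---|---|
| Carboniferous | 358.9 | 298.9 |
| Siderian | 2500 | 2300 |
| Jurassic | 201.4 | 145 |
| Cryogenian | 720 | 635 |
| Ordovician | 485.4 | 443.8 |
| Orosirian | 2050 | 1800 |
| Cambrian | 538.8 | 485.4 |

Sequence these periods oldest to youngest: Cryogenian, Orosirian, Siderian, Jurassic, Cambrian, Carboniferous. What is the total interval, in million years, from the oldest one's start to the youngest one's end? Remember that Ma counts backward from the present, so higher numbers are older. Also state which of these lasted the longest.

Start ages (Ma): Siderian 2500, Orosirian 2050, Cryogenian 720, Cambrian 538.8, Carboniferous 358.9, Jurassic 201.4.
Ordered oldest to youngest: Siderian, Orosirian, Cryogenian, Cambrian, Carboniferous, Jurassic.
Span = 2500 − 145 = 2355 Myr.
Durations: Orosirian 250, Siderian 200, Cryogenian 85, Carboniferous 60, Jurassic 56.4, Cambrian 53.4 → longest is Orosirian (250 Myr).

Siderian → Orosirian → Cryogenian → Cambrian → Carboniferous → Jurassic; total span 2355 Myr; longest is Orosirian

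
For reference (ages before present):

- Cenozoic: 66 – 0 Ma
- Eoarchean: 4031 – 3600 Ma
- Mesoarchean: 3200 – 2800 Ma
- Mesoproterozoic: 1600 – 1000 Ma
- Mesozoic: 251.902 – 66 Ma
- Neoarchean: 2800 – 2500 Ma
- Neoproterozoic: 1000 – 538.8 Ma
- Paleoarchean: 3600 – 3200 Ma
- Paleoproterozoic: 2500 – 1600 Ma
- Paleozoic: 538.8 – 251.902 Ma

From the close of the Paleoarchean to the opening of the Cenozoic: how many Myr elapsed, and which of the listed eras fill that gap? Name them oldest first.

The Paleoarchean closes at 3200 Ma and the Cenozoic opens at 66 Ma, so the interval is 3200 − 66 = 3134 Myr.
An era fits inside if it starts at or after 3200 Ma and ends at or before 66 Ma; oldest first that gives Mesoarchean, Neoarchean, Paleoproterozoic, Mesoproterozoic, Neoproterozoic, Paleozoic, Mesozoic.

3134 million years; Mesoarchean, Neoarchean, Paleoproterozoic, Mesoproterozoic, Neoproterozoic, Paleozoic, Mesozoic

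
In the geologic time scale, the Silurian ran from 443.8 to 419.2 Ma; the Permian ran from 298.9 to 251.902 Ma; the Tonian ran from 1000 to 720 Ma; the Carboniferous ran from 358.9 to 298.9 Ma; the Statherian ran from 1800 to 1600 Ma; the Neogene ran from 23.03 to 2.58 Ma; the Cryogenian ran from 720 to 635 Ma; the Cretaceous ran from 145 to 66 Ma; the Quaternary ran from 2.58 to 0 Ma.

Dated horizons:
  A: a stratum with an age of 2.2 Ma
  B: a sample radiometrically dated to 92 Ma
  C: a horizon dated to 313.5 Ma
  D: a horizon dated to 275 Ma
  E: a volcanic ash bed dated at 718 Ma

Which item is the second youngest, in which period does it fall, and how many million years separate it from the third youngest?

B, in the Cretaceous; 183 million years to D

Smaller Ma means younger, so youngest first: A 2.2 < B 92 < D 275 < C 313.5 < E 718.
Counting 2 along gives B (92 Ma); the excerpt puts that inside the Cretaceous, 145–66 Ma.
Next in line is D (275 Ma), and 275 − 92 = 183 Myr.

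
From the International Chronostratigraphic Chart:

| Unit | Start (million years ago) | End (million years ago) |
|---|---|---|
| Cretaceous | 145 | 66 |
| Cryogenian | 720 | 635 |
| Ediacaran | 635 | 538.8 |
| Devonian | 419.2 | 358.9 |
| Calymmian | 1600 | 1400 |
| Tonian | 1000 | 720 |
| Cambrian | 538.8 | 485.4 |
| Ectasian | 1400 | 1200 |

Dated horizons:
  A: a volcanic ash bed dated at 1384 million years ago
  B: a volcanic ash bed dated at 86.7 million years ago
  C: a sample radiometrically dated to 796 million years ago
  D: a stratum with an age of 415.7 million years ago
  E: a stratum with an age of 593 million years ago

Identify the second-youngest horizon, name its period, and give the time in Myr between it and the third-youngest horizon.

Sorted youngest-first by Ma: B (86.7), D (415.7), E (593), C (796), A (1384).
The second youngest is D at 415.7 Ma, which lies in 419.2–358.9 Ma: the Devonian.
The third youngest is E at 593 Ma; separation = |415.7 − 593| = 177.3 Myr.

D, in the Devonian; 177.3 million years to E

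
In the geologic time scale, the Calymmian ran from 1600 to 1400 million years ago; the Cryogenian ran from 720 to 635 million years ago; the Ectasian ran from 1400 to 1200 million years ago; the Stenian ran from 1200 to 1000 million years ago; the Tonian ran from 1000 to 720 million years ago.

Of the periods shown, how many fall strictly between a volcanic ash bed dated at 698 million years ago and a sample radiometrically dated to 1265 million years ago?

2

The older date is 1265 Ma and the younger is 698 Ma.
Periods with start < 1265 and end > 698 Ma: Stenian (1200–1000), Tonian (1000–720).
That is 2 complete periods.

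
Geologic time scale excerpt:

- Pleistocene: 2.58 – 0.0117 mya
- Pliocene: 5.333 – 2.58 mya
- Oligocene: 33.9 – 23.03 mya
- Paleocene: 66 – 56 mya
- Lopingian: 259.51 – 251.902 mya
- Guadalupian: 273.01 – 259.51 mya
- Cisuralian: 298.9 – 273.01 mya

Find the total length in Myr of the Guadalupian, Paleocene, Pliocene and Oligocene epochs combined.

Each duration: Guadalupian = 13.5; Paleocene = 10; Pliocene = 2.753; Oligocene = 10.87.
Sum: 13.5 + 10 + 2.753 + 10.87 = 37.123 Myr.

37.123 million years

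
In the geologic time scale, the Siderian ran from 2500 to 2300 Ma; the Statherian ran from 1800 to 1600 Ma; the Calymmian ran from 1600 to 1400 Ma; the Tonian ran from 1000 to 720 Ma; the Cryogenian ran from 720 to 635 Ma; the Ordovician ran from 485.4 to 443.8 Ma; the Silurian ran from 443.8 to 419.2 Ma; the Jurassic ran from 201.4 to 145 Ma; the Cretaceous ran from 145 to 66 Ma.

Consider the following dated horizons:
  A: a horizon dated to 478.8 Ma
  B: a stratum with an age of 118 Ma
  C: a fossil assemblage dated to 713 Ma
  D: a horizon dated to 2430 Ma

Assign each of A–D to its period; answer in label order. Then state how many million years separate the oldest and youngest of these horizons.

Match each age against the start–end ranges in the excerpt: A = 478.8 Ma → Ordovician (485.4–443.8); B = 118 Ma → Cretaceous (145–66); C = 713 Ma → Cryogenian (720–635); D = 2430 Ma → Siderian (2500–2300).
The largest age is 2430 Ma and the smallest is 118 Ma; their difference is 2312 Myr.

A — Ordovician; B — Cretaceous; C — Cryogenian; D — Siderian; span 2312 million years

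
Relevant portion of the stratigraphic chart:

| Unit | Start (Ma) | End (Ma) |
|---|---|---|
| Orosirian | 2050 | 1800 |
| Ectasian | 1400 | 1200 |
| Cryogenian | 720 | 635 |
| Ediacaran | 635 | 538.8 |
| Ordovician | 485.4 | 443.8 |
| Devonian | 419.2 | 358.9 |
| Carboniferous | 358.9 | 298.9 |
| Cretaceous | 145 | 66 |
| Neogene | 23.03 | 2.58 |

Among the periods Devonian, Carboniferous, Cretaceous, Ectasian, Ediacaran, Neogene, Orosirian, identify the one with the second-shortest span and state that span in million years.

Carboniferous, 60 million years

Start − end for each: Devonian 419.2 − 358.9 = 60.3; Carboniferous 358.9 − 298.9 = 60; Cretaceous 145 − 66 = 79; Ectasian 1400 − 1200 = 200; Ediacaran 635 − 538.8 = 96.2; Neogene 23.03 − 2.58 = 20.45; Orosirian 2050 − 1800 = 250.
Ranking these from shortest: Neogene < Carboniferous < Devonian < Cretaceous < Ediacaran < Ectasian < Orosirian.
Position 2 in that ranking is Carboniferous, which lasted 60 Myr.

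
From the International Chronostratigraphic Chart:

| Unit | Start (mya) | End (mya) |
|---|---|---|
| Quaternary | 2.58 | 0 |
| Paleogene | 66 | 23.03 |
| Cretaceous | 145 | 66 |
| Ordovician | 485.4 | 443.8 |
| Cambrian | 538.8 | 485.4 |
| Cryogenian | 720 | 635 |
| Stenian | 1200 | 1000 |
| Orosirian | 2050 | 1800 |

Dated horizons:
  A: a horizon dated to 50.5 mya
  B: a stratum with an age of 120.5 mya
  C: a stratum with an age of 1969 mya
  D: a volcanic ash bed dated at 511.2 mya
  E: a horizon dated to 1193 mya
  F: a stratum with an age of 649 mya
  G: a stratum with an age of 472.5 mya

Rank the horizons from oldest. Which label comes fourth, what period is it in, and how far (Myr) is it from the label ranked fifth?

D, in the Cambrian; 38.7 million years to G

Larger Ma means older, so oldest first: C 1969 > E 1193 > F 649 > D 511.2 > G 472.5 > B 120.5 > A 50.5.
Counting 4 along gives D (511.2 Ma); the excerpt puts that inside the Cambrian, 538.8–485.4 Ma.
Next in line is G (472.5 Ma), and 511.2 − 472.5 = 38.7 Myr.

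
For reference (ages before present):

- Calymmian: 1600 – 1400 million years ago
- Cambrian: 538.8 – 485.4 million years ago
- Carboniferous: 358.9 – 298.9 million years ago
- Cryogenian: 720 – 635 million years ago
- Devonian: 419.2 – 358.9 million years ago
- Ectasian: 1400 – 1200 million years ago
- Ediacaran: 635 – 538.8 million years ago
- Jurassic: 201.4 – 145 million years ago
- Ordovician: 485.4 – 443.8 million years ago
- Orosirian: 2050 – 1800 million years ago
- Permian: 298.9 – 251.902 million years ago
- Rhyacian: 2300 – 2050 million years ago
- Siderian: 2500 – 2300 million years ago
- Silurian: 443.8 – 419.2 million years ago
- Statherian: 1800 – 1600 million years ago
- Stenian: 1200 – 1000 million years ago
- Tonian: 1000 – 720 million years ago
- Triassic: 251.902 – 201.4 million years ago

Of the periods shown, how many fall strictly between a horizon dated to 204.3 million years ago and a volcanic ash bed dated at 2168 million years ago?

The older date is 2168 Ma and the younger is 204.3 Ma.
Periods with start < 2168 and end > 204.3 Ma: Orosirian (2050–1800), Statherian (1800–1600), Calymmian (1600–1400), Ectasian (1400–1200), Stenian (1200–1000), Tonian (1000–720), Cryogenian (720–635), Ediacaran (635–538.8), Cambrian (538.8–485.4), Ordovician (485.4–443.8), Silurian (443.8–419.2), Devonian (419.2–358.9), Carboniferous (358.9–298.9), Permian (298.9–251.902).
That is 14 complete periods.

14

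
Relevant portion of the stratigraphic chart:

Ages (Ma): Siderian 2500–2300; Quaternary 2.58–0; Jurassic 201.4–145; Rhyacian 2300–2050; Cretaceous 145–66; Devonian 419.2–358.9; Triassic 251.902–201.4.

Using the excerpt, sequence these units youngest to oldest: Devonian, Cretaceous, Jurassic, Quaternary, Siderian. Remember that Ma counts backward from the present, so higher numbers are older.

The oldest of these is Siderian (starts 2500 Ma) and the youngest is Quaternary (ends 0 Ma).
In between, by decreasing start age: Devonian (419.2), Jurassic (201.4), Cretaceous (145).
Listing youngest first means reversing that sequence.

Quaternary, Cretaceous, Jurassic, Devonian, Siderian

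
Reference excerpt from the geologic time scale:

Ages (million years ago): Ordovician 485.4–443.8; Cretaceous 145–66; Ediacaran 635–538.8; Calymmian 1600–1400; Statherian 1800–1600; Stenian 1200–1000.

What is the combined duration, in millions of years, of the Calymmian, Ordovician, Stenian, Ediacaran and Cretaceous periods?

Each duration: Calymmian = 200; Ordovician = 41.6; Stenian = 200; Ediacaran = 96.2; Cretaceous = 79.
Sum: 200 + 41.6 + 200 + 96.2 + 79 = 616.8 Myr.

616.8 million years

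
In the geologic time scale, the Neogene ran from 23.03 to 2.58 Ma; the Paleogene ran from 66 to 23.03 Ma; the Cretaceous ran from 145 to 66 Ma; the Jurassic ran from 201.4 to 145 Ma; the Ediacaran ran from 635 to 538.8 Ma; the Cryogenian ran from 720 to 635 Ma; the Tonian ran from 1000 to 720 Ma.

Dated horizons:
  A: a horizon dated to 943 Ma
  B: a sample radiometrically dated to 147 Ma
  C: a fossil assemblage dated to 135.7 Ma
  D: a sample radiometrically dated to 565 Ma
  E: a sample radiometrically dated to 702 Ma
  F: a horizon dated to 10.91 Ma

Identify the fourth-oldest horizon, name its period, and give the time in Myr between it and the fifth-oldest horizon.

B, in the Jurassic; 11.3 million years to C

Sorted oldest-first by Ma: A (943), E (702), D (565), B (147), C (135.7), F (10.91).
The fourth oldest is B at 147 Ma, which lies in 201.4–145 Ma: the Jurassic.
The fifth oldest is C at 135.7 Ma; separation = |147 − 135.7| = 11.3 Myr.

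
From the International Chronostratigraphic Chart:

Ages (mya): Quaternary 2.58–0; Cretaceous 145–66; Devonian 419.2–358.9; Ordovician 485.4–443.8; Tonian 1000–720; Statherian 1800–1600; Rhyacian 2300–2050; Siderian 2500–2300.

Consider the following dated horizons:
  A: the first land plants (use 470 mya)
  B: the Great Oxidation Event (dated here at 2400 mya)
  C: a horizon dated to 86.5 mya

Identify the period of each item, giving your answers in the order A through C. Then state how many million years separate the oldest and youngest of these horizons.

A — Ordovician; B — Siderian; C — Cretaceous; span 2313.5 million years

A: 470 Ma lies in 485.4–443.8 Ma, so Ordovician.
B: 2400 Ma lies in 2500–2300 Ma, so Siderian.
C: 86.5 Ma lies in 145–66 Ma, so Cretaceous.
Oldest = 2400 Ma, youngest = 86.5 Ma → span 2313.5 Myr.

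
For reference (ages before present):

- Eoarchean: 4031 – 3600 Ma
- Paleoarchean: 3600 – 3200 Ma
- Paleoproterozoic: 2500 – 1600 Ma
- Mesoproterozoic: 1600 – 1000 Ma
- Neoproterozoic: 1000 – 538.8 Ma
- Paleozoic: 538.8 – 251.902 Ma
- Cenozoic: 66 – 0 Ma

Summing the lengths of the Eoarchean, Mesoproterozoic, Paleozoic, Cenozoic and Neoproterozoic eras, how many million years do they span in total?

Each duration: Eoarchean = 431; Mesoproterozoic = 600; Paleozoic = 286.898; Cenozoic = 66; Neoproterozoic = 461.2.
Sum: 431 + 600 + 286.898 + 66 + 461.2 = 1845.098 Myr.

1845.098 million years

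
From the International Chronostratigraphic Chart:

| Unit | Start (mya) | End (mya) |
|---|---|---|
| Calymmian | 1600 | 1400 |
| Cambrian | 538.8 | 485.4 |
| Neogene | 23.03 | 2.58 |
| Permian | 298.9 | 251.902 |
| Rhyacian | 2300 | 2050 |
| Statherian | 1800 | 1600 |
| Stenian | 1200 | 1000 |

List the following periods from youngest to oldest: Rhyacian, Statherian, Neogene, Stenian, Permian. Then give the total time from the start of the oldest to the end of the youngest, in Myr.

From the excerpt: Rhyacian 2300–2050; Statherian 1800–1600; Neogene 23.03–2.58; Stenian 1200–1000; Permian 298.9–251.902 (Ma).
Larger Ma is earlier, so the oldest is Rhyacian and the youngest is Neogene; youngest to oldest: Neogene, Permian, Stenian, Statherian, Rhyacian.
Oldest start 2300 minus youngest end 2.58 gives 2297.42 Myr overall.

Neogene, Permian, Stenian, Statherian, Rhyacian; total span 2297.42 Myr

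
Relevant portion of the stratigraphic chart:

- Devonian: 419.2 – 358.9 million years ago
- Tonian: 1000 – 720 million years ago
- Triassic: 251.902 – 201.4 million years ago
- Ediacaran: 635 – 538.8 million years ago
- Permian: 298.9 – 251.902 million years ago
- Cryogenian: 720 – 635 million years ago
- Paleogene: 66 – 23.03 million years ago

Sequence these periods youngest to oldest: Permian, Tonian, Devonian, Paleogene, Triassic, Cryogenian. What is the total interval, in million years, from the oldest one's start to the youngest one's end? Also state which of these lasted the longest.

Start ages (Ma): Tonian 1000, Cryogenian 720, Devonian 419.2, Permian 298.9, Triassic 251.902, Paleogene 66.
Ordered youngest to oldest: Paleogene, Triassic, Permian, Devonian, Cryogenian, Tonian.
Span = 1000 − 23.03 = 976.97 Myr.
Durations: Triassic 50.502, Paleogene 42.97, Devonian 60.3, Tonian 280, Permian 46.998, Cryogenian 85 → longest is Tonian (280 Myr).

Paleogene, Triassic, Permian, Devonian, Cryogenian, Tonian; total span 976.97 Myr; longest is Tonian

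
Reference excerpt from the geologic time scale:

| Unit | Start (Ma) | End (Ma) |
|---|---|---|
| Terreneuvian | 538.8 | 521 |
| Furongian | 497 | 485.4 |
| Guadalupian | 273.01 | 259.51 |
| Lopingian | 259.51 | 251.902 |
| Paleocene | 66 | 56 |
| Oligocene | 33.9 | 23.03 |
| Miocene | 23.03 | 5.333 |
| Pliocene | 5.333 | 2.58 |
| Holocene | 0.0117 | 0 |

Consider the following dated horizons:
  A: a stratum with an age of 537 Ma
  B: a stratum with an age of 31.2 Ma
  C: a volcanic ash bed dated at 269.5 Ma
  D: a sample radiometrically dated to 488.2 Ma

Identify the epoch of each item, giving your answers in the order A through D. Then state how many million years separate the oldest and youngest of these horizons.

A — Terreneuvian; B — Oligocene; C — Guadalupian; D — Furongian; span 505.8 million years

A: 537 Ma lies in 538.8–521 Ma, so Terreneuvian.
B: 31.2 Ma lies in 33.9–23.03 Ma, so Oligocene.
C: 269.5 Ma lies in 273.01–259.51 Ma, so Guadalupian.
D: 488.2 Ma lies in 497–485.4 Ma, so Furongian.
Oldest = 537 Ma, youngest = 31.2 Ma → span 505.8 Myr.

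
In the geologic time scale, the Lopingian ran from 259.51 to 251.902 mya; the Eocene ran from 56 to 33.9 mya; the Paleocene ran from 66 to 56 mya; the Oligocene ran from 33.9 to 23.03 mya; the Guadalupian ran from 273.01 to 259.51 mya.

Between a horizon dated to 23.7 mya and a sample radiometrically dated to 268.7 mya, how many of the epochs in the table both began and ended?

268.7 Ma sits inside the Guadalupian (273.01–259.51) and 23.7 Ma inside the Oligocene (33.9–23.03); neither of those is wholly between the two dates.
The listed epochs lying completely between them are Lopingian, Paleocene, Eocene — 3 in all.

3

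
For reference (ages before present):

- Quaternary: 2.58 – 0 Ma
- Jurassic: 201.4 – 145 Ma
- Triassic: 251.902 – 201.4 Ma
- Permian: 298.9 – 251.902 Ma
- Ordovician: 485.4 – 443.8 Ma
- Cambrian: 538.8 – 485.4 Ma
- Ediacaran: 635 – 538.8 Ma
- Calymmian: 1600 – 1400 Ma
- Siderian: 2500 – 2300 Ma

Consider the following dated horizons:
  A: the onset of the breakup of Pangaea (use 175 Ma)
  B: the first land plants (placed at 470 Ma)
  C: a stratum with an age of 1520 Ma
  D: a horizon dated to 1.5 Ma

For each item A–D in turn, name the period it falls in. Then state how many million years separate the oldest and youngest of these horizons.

A: 175 Ma lies in 201.4–145 Ma, so Jurassic.
B: 470 Ma lies in 485.4–443.8 Ma, so Ordovician.
C: 1520 Ma lies in 1600–1400 Ma, so Calymmian.
D: 1.5 Ma lies in 2.58–0 Ma, so Quaternary.
Oldest = 1520 Ma, youngest = 1.5 Ma → span 1518.5 Myr.

A — Jurassic; B — Ordovician; C — Calymmian; D — Quaternary; span 1518.5 million years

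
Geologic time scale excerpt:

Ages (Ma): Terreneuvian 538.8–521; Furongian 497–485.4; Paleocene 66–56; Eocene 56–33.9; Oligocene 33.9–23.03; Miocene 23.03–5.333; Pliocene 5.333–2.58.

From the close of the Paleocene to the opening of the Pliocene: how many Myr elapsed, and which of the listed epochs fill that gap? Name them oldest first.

The Paleocene closes at 56 Ma and the Pliocene opens at 5.333 Ma, so the interval is 56 − 5.333 = 50.667 Myr.
An epoch fits inside if it starts at or after 56 Ma and ends at or before 5.333 Ma; oldest first that gives Eocene, Oligocene, Miocene.

50.667 million years; Eocene, Oligocene, Miocene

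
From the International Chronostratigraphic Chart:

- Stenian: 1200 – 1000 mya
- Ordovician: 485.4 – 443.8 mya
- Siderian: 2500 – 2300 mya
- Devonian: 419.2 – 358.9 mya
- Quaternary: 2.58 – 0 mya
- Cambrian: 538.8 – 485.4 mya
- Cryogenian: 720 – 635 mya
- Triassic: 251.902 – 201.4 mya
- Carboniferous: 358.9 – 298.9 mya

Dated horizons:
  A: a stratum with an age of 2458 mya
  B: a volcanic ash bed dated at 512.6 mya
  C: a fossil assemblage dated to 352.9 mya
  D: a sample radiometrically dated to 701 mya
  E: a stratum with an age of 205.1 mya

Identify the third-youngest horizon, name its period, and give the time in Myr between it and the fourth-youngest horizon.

B, in the Cambrian; 188.4 million years to D

Sorted youngest-first by Ma: E (205.1), C (352.9), B (512.6), D (701), A (2458).
The third youngest is B at 512.6 Ma, which lies in 538.8–485.4 Ma: the Cambrian.
The fourth youngest is D at 701 Ma; separation = |512.6 − 701| = 188.4 Myr.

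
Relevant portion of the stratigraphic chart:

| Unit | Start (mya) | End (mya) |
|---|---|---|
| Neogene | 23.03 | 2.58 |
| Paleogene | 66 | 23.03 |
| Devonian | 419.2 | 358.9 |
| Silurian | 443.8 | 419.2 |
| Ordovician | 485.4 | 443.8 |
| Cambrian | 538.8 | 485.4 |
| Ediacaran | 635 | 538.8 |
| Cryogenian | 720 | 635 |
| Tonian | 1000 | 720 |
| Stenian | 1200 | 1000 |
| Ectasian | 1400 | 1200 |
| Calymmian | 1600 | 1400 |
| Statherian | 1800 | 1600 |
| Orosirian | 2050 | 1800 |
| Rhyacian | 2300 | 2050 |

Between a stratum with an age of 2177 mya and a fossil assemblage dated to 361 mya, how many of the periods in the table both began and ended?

11

2177 Ma sits inside the Rhyacian (2300–2050) and 361 Ma inside the Devonian (419.2–358.9); neither of those is wholly between the two dates.
The listed periods lying completely between them are Orosirian, Statherian, Calymmian, Ectasian, Stenian, Tonian, Cryogenian, Ediacaran, Cambrian, Ordovician, Silurian — 11 in all.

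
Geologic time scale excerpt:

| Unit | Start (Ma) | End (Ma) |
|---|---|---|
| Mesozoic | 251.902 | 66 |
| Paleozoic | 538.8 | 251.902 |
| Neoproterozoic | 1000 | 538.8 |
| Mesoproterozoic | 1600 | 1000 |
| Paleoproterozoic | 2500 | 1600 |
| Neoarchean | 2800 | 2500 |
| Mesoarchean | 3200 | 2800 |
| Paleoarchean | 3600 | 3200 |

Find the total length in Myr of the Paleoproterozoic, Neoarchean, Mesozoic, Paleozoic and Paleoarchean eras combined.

Each duration: Paleoproterozoic = 900; Neoarchean = 300; Mesozoic = 185.902; Paleozoic = 286.898; Paleoarchean = 400.
Sum: 900 + 300 + 185.902 + 286.898 + 400 = 2072.8 Myr.

2072.8 million years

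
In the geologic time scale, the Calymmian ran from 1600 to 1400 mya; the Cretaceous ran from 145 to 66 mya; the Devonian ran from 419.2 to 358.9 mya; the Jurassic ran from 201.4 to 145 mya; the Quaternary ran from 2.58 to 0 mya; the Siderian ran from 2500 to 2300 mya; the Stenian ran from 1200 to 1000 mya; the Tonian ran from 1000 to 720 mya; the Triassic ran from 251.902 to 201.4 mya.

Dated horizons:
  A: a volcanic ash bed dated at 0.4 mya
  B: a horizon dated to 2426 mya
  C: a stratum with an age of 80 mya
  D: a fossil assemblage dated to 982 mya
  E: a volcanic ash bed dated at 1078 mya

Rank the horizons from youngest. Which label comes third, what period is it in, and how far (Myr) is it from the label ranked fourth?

Smaller Ma means younger, so youngest first: A 0.4 < C 80 < D 982 < E 1078 < B 2426.
Counting 3 along gives D (982 Ma); the excerpt puts that inside the Tonian, 1000–720 Ma.
Next in line is E (1078 Ma), and 1078 − 982 = 96 Myr.

D, in the Tonian; 96 million years to E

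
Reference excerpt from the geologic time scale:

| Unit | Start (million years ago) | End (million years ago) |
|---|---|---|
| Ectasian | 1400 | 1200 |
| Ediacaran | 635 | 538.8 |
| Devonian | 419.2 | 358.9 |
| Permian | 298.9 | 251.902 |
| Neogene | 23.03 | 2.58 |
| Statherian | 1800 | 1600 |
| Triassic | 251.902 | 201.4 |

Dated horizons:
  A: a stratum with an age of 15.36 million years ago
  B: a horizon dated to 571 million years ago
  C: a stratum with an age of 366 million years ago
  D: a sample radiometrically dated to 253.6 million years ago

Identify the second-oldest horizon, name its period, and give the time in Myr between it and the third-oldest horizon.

C, in the Devonian; 112.4 million years to D

Sorted oldest-first by Ma: B (571), C (366), D (253.6), A (15.36).
The second oldest is C at 366 Ma, which lies in 419.2–358.9 Ma: the Devonian.
The third oldest is D at 253.6 Ma; separation = |366 − 253.6| = 112.4 Myr.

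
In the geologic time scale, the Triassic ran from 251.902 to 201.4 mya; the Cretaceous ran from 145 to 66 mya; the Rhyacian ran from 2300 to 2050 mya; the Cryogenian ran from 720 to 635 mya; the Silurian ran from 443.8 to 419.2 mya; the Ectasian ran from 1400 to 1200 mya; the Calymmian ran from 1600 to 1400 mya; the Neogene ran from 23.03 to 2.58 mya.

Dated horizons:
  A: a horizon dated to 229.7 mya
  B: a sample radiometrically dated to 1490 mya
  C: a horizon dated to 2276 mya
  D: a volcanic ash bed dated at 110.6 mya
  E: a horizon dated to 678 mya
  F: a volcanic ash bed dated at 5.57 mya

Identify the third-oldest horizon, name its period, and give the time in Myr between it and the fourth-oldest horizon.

E, in the Cryogenian; 448.3 million years to A

Larger Ma means older, so oldest first: C 2276 > B 1490 > E 678 > A 229.7 > D 110.6 > F 5.57.
Counting 3 along gives E (678 Ma); the excerpt puts that inside the Cryogenian, 720–635 Ma.
Next in line is A (229.7 Ma), and 678 − 229.7 = 448.3 Myr.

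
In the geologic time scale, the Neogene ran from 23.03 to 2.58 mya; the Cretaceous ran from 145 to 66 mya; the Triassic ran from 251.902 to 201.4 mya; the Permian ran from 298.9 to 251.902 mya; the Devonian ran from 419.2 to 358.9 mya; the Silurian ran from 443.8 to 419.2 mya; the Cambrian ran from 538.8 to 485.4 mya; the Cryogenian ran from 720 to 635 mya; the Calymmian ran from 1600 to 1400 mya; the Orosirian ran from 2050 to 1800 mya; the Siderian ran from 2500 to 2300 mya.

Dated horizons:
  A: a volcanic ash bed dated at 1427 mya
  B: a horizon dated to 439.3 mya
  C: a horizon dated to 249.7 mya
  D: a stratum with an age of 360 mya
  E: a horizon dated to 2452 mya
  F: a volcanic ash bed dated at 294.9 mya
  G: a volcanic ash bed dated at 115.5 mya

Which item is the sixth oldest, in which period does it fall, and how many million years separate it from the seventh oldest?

C, in the Triassic; 134.2 million years to G

Sorted oldest-first by Ma: E (2452), A (1427), B (439.3), D (360), F (294.9), C (249.7), G (115.5).
The sixth oldest is C at 249.7 Ma, which lies in 251.902–201.4 Ma: the Triassic.
The seventh oldest is G at 115.5 Ma; separation = |249.7 − 115.5| = 134.2 Myr.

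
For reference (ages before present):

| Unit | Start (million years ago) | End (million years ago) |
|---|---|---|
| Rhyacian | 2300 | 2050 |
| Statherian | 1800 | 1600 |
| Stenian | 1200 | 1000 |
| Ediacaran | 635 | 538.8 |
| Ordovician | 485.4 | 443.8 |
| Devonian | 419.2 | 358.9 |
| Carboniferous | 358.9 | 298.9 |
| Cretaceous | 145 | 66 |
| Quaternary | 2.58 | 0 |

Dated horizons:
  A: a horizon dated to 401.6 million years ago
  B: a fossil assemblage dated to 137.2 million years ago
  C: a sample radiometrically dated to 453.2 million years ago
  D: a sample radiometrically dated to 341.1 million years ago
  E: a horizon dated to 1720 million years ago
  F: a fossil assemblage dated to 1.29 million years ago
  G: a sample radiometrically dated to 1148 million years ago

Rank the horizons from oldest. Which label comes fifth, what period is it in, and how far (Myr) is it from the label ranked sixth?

D, in the Carboniferous; 203.9 million years to B

Sorted oldest-first by Ma: E (1720), G (1148), C (453.2), A (401.6), D (341.1), B (137.2), F (1.29).
The fifth oldest is D at 341.1 Ma, which lies in 358.9–298.9 Ma: the Carboniferous.
The sixth oldest is B at 137.2 Ma; separation = |341.1 − 137.2| = 203.9 Myr.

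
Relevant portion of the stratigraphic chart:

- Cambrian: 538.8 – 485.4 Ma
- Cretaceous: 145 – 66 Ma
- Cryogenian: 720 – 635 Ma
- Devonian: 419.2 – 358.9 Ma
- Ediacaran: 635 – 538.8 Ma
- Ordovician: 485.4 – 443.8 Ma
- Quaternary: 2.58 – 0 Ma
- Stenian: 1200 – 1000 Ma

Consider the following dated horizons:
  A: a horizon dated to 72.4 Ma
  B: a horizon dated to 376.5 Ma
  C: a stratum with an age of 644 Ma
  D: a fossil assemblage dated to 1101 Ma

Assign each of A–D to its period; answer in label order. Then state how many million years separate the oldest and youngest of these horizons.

A — Cretaceous; B — Devonian; C — Cryogenian; D — Stenian; span 1028.6 million years

A: 72.4 Ma lies in 145–66 Ma, so Cretaceous.
B: 376.5 Ma lies in 419.2–358.9 Ma, so Devonian.
C: 644 Ma lies in 720–635 Ma, so Cryogenian.
D: 1101 Ma lies in 1200–1000 Ma, so Stenian.
Oldest = 1101 Ma, youngest = 72.4 Ma → span 1028.6 Myr.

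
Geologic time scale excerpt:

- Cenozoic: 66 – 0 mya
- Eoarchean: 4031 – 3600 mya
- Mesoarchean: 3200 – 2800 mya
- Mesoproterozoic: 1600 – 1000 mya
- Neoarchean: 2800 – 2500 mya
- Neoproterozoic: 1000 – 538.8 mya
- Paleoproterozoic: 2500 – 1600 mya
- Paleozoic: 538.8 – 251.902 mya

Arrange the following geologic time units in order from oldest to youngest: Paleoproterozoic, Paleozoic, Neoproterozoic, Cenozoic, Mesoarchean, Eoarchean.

The oldest of these is Eoarchean (starts 4031 Ma) and the youngest is Cenozoic (ends 0 Ma).
In between, by decreasing start age: Mesoarchean (3200), Paleoproterozoic (2500), Neoproterozoic (1000), Paleozoic (538.8).

Eoarchean, then Mesoarchean, then Paleoproterozoic, then Neoproterozoic, then Paleozoic, then Cenozoic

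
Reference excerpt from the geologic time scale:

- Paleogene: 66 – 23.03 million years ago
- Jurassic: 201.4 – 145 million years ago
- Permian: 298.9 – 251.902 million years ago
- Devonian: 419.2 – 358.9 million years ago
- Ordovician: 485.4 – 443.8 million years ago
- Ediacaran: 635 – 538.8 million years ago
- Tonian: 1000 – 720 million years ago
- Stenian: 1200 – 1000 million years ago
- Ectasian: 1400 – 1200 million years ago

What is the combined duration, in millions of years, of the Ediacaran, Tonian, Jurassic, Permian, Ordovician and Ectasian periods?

721.198 million years

Duration is start − end for each: (635 − 538.8) + (1000 − 720) + (201.4 − 145) + (298.9 − 251.902) + (485.4 − 443.8) + (1400 − 1200).
That is 96.2 + 280 + 56.4 + 46.998 + 41.6 + 200, which totals 721.198 million years.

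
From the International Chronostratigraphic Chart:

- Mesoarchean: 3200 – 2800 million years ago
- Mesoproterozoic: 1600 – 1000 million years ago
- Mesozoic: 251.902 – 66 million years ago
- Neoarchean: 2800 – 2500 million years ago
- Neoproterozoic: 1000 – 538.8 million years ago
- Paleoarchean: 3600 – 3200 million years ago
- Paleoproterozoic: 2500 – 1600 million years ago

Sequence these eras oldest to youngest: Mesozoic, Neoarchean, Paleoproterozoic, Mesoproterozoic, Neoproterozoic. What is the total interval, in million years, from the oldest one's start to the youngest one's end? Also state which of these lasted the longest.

Neoarchean → Paleoproterozoic → Mesoproterozoic → Neoproterozoic → Mesozoic; total span 2734 Myr; longest is Paleoproterozoic

From the excerpt: Mesozoic 251.902–66; Neoarchean 2800–2500; Paleoproterozoic 2500–1600; Mesoproterozoic 1600–1000; Neoproterozoic 1000–538.8 (Ma).
Larger Ma is earlier, so the oldest is Neoarchean and the youngest is Mesozoic; oldest to youngest: Neoarchean, Paleoproterozoic, Mesoproterozoic, Neoproterozoic, Mesozoic.
Oldest start 2800 minus youngest end 66 gives 2734 Myr overall.
Individual lengths (start − end): Neoarchean 300; Neoproterozoic 461.2; Mesoproterozoic 600; Paleoproterozoic 900; Mesozoic 185.902. The largest is Paleoproterozoic at 900 Myr.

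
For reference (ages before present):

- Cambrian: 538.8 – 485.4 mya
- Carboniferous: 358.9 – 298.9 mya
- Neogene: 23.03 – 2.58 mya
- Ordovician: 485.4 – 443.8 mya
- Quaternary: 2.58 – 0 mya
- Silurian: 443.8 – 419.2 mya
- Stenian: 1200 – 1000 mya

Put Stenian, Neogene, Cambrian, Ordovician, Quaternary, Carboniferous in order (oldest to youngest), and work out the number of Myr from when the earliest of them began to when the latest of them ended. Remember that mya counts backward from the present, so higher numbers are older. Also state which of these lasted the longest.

Start ages (Ma): Stenian 1200, Cambrian 538.8, Ordovician 485.4, Carboniferous 358.9, Neogene 23.03, Quaternary 2.58.
Ordered oldest to youngest: Stenian, Cambrian, Ordovician, Carboniferous, Neogene, Quaternary.
Span = 1200 − 0 = 1200 Myr.
Durations: Ordovician 41.6, Quaternary 2.58, Neogene 20.45, Cambrian 53.4, Carboniferous 60, Stenian 200 → longest is Stenian (200 Myr).

Stenian, Cambrian, Ordovician, Carboniferous, Neogene, Quaternary; total span 1200 Myr; longest is Stenian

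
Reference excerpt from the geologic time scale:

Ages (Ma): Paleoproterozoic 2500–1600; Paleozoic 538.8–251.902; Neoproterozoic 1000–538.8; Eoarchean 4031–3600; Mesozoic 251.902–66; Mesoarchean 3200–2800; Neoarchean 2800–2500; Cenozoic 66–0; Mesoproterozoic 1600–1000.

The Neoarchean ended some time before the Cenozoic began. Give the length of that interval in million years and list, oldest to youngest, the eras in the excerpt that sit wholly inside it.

The Neoarchean closes at 2500 Ma and the Cenozoic opens at 66 Ma, so the interval is 2500 − 66 = 2434 Myr.
An era fits inside if it starts at or after 2500 Ma and ends at or before 66 Ma; oldest first that gives Paleoproterozoic, Mesoproterozoic, Neoproterozoic, Paleozoic, Mesozoic.

2434 million years; Paleoproterozoic, Mesoproterozoic, Neoproterozoic, Paleozoic, Mesozoic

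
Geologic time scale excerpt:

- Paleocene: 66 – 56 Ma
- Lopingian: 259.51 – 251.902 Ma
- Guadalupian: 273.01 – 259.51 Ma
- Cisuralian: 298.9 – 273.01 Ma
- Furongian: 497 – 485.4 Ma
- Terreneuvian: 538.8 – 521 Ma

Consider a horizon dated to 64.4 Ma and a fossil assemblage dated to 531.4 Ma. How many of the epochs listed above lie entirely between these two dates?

The older date is 531.4 Ma and the younger is 64.4 Ma.
Epochs with start < 531.4 and end > 64.4 Ma: Furongian (497–485.4), Cisuralian (298.9–273.01), Guadalupian (273.01–259.51), Lopingian (259.51–251.902).
That is 4 complete epochs.

4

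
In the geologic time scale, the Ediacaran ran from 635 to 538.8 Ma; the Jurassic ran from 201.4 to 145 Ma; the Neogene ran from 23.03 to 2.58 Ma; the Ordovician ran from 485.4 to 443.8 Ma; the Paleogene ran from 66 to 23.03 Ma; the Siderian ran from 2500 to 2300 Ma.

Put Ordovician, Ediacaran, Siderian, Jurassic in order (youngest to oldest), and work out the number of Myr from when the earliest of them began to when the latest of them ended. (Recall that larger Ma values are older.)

From the excerpt: Ordovician 485.4–443.8; Ediacaran 635–538.8; Siderian 2500–2300; Jurassic 201.4–145 (Ma).
Larger Ma is earlier, so the oldest is Siderian and the youngest is Jurassic; youngest to oldest: Jurassic, Ordovician, Ediacaran, Siderian.
Oldest start 2500 minus youngest end 145 gives 2355 Myr overall.

Jurassic, Ordovician, Ediacaran, Siderian; total span 2355 Myr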